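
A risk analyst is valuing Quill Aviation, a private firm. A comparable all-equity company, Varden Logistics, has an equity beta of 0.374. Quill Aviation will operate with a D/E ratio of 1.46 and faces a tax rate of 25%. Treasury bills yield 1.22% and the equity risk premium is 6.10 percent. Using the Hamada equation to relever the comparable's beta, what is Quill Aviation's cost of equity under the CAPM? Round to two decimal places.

6.00%

β_L = β_U × [1 + (1 − t)(D/E)] = 0.374 × [1 + (1 − 0.25) × 1.46]
    = 0.374 × [1 + 0.75 × 1.46] = 0.374 × 2.0950 = 0.7835
E(R) = R_f + β_L × MRP = 1.22% + 0.7835 × 6.10% = 6.00%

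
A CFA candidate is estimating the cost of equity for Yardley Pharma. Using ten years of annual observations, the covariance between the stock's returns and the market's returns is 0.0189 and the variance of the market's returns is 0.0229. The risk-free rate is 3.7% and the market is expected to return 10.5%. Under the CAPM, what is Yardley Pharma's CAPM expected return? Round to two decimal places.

β = Cov(R_i, R_m) / Var(R_m) = 0.0189 / 0.0229 = 0.8253
MRP = 10.5% − 3.7% = 6.80%
E(R) = R_f + β × MRP = 3.7% + 0.8253 × 6.8% = 9.31%

9.31%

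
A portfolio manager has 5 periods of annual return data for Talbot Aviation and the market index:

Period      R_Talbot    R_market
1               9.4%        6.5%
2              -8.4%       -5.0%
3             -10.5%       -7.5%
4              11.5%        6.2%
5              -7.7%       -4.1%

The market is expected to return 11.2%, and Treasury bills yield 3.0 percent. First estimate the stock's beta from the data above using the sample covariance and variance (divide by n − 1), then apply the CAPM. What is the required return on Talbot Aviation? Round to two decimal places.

16.08%

Mean R_i = (9.4 − 8.4 − 10.5 + 11.5 − 7.7) / 5 = -1.1400%
Mean R_m = (6.5 − 5.0 − 7.5 + 6.2 − 4.1) / 5 = -0.7800%
Σ(R_i − R̄_i)(R_m − R̄_m) = 280.2740  ⇒  Cov = 280.2740 / 4 = 70.0685
Σ(R_m − R̄_m)² = 175.7080  ⇒  Var(R_m) = 175.7080 / 4 = 43.9270
β = Cov / Var(R_m) = 70.0685 / 43.9270 = 1.5951
MRP = 11.2% − 3.0% = 8.20%
E(R) = R_f + β × MRP = 3.0% + 1.5951 × 8.2% = 16.08%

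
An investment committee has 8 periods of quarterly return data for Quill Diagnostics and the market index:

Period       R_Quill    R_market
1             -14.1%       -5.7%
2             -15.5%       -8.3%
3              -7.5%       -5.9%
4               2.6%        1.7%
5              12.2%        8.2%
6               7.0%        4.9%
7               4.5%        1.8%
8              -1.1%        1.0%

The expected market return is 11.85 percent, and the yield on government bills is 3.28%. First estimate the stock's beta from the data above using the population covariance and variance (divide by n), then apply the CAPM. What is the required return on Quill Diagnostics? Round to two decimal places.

17.77%

Mean R_i = (-14.1 − 15.5 − 7.5 + 2.6 + 12.2 + 7.0 + 4.5 − 1.1) / 8 = -1.4875%
Mean R_m = (-5.7 − 8.3 − 5.9 + 1.7 + 8.2 + 4.9 + 1.8 + 1.0) / 8 = -0.2875%
Σ(R_i − R̄_i)(R_m − R̄_m) = 395.6088  ⇒  Cov = 395.6088 / 8 = 49.4511
Σ(R_m − R̄_m)² = 233.9088  ⇒  Var(R_m) = 233.9088 / 8 = 29.2386
β = Cov / Var(R_m) = 49.4511 / 29.2386 = 1.6913
MRP = 11.85% − 3.28% = 8.57%
E(R) = R_f + β × MRP = 3.28% + 1.6913 × 8.57% = 17.77%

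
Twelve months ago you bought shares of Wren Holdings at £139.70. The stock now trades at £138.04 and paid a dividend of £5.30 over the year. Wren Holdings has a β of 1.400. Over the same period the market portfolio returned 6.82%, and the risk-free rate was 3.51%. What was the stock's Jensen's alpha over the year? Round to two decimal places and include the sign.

-5.54%

Realised HPR = (P1 + D1 − P0) / P0 = (138.04 + 5.30 − 139.70) / 139.70 = 3.64 / 139.70 = 2.6056%
MRP = 6.82% − 3.51% = 3.31%
CAPM required = R_f + β·MRP = 3.51% + 1.400 × 3.31% = 8.14400%
α = realised − required = 2.6056% − 8.14400% = -5.54%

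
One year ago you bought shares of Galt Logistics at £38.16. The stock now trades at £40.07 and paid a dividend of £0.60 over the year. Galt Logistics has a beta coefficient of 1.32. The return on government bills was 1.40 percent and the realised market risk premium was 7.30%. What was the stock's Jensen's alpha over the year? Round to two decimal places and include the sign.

Realised HPR = (P1 + D1 − P0) / P0 = (40.07 + 0.60 − 38.16) / 38.16 = 2.51 / 38.16 = 6.5776%
CAPM required = R_f + β·MRP = 1.40% + 1.32 × 7.30% = 11.0360%
α = realised − required = 6.5776% − 11.0360% = -4.46%

-4.46%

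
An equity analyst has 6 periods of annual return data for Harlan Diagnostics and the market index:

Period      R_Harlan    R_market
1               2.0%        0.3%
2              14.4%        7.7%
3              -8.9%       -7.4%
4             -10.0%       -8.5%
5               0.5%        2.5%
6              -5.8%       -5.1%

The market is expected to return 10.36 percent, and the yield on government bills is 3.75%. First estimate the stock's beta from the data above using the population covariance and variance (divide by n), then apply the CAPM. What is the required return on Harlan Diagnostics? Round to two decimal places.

12.98%

Mean R_i = (2.0 + 14.4 − 8.9 − 10.0 + 0.5 − 5.8) / 6 = -1.3000%
Mean R_m = (0.3 + 7.7 − 7.4 − 8.5 + 2.5 − 5.1) / 6 = -1.7500%
Σ(R_i − R̄_i)(R_m − R̄_m) = 279.5200  ⇒  Cov = 279.5200 / 6 = 46.5867
Σ(R_m − R̄_m)² = 200.2750  ⇒  Var(R_m) = 200.2750 / 6 = 33.3792
β = Cov / Var(R_m) = 46.5867 / 33.3792 = 1.3957
MRP = 10.36% − 3.75% = 6.61%
E(R) = R_f + β × MRP = 3.75% + 1.3957 × 6.61% = 12.98%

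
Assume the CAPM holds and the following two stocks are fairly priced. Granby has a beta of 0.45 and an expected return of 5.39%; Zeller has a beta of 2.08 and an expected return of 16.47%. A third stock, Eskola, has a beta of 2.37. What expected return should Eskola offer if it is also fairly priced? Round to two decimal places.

18.44%

MRP (SML slope) = (16.47% − 5.39%) / (2.08 − 0.45) = 11.08% / 1.63 = 6.7975%
R_f (intercept) = 5.39% − 0.45 × 6.7975% = 2.3311%
E(R_Eskola) = R_f + β × MRP = 2.3311% + 2.37 × 6.7975% = 18.44%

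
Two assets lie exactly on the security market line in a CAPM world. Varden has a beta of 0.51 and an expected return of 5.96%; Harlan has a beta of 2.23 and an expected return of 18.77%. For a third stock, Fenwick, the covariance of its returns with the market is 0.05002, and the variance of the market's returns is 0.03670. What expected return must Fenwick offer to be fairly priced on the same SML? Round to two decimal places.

12.31%

MRP = (18.77% − 5.96%) / (2.23 − 0.51) = 7.4477%
R_f = 5.96% − 0.51 × 7.4477% = 2.1617%
β_Fenwick = Cov / Var(R_m) = 0.05002 / 0.03670 = 1.3629
E(R_Fenwick) = R_f + β × MRP = 2.1617% + 1.3629 × 7.4477% = 12.31%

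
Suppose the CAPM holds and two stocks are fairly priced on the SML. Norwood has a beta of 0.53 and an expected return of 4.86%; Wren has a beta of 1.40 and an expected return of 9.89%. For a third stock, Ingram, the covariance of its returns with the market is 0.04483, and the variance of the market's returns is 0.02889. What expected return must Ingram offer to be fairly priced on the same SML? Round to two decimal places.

MRP = (9.89% − 4.86%) / (1.40 − 0.53) = 5.7816%
R_f = 4.86% − 0.53 × 5.7816% = 1.7958%
β_Ingram = Cov / Var(R_m) = 0.04483 / 0.02889 = 1.5517
E(R_Ingram) = R_f + β × MRP = 1.7958% + 1.5517 × 5.7816% = 10.77%

10.77%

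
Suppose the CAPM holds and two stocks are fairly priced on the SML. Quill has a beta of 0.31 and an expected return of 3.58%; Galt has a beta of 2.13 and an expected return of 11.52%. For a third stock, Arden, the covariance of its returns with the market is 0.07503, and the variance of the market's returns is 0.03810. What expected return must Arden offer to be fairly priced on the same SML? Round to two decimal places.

10.82%

MRP = (11.52% − 3.58%) / (2.13 − 0.31) = 4.3626%
R_f = 3.58% − 0.31 × 4.3626% = 2.2276%
β_Arden = Cov / Var(R_m) = 0.07503 / 0.03810 = 1.9693
E(R_Arden) = R_f + β × MRP = 2.2276% + 1.9693 × 4.3626% = 10.82%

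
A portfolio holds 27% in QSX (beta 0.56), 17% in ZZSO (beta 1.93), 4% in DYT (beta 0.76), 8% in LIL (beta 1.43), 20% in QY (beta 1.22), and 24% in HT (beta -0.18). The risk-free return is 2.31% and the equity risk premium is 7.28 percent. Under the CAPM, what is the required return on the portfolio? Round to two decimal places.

8.32%

β_P = Σ w_i β_i = 0.27×0.56 + 0.17×1.93 + 0.04×0.76 + 0.08×1.43 + 0.20×1.22 + 0.24×-0.18 = 0.8249
E(R_P) = R_f + β_P × MRP = 2.31% + 0.8249 × 7.28% = 8.32%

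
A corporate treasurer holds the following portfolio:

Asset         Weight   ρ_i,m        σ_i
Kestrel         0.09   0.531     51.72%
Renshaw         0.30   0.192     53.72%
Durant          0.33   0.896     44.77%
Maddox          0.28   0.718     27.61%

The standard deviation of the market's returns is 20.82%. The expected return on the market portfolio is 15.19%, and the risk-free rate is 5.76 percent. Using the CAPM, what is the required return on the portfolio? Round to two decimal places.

16.79%

β_Kestrel = 0.531 × 51.72% / 20.82% = 1.3191
β_Renshaw = 0.192 × 53.72% / 20.82% = 0.4954
β_Durant = 0.896 × 44.77% / 20.82% = 1.9267
β_Maddox = 0.718 × 27.61% / 20.82% = 0.9522
β_P = Σ w_i β_i = 0.09×1.3191 + 0.30×0.4954 + 0.33×1.9267 + 0.28×0.9522 = 1.1698
MRP = 15.19% − 5.76% = 9.43%
E(R_P) = R_f + β_P × MRP = 5.76% + 1.1698 × 9.43% = 16.79%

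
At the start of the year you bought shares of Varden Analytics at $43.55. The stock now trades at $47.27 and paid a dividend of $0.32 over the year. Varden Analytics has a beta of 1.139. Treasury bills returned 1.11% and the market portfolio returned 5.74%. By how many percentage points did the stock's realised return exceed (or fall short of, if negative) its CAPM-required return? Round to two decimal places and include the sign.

Realised HPR = (P1 + D1 − P0) / P0 = (47.27 + 0.32 − 43.55) / 43.55 = 4.04 / 43.55 = 9.2767%
MRP = 5.74% − 1.11% = 4.63%
CAPM required = R_f + β·MRP = 1.11% + 1.139 × 4.63% = 6.38357%
α = realised − required = 9.2767% − 6.38357% = +2.89%

+2.89%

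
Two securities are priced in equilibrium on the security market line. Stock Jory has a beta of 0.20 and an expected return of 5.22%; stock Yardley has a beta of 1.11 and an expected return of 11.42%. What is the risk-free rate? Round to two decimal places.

Both satisfy E(R) = R_f + β·MRP, so the slope of the SML is
MRP = (11.42% − 5.22%) / (1.11 − 0.20) = 6.20% / 0.91 = 6.8132%
R_f = E(R_Jory) − β_Jory·MRP = 5.22% − 0.20 × 6.8132% = 3.8574%

3.86%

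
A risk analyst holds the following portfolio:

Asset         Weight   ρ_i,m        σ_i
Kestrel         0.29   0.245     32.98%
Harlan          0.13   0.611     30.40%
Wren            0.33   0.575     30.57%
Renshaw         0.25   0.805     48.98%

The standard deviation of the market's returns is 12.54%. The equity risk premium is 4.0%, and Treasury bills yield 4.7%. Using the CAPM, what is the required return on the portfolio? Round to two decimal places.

β_Kestrel = 0.245 × 32.98% / 12.54% = 0.6443
β_Harlan = 0.611 × 30.40% / 12.54% = 1.4812
β_Wren = 0.575 × 30.57% / 12.54% = 1.4017
β_Renshaw = 0.805 × 48.98% / 12.54% = 3.1443
β_P = Σ w_i β_i = 0.29×0.6443 + 0.13×1.4812 + 0.33×1.4017 + 0.25×3.1443 = 1.6280
E(R_P) = R_f + β_P × MRP = 4.7% + 1.6280 × 4.0% = 11.21%

11.21%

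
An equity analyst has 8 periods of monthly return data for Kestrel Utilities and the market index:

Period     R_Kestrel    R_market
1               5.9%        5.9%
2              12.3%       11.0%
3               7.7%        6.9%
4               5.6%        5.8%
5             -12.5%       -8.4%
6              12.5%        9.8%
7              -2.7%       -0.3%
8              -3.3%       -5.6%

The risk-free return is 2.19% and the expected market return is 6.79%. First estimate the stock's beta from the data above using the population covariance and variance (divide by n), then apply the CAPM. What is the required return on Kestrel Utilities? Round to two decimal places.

7.64%

Mean R_i = (5.9 + 12.3 + 7.7 + 5.6 − 12.5 + 12.5 − 2.7 − 3.3) / 8 = 3.1875%
Mean R_m = (5.9 + 11.0 + 6.9 + 5.8 − 8.4 + 9.8 − 0.3 − 5.6) / 8 = 3.1375%
Σ(R_i − R̄_i)(R_m − R̄_m) = 422.5038  ⇒  Cov = 422.5038 / 8 = 52.8130
Σ(R_m − R̄_m)² = 356.3588  ⇒  Var(R_m) = 356.3588 / 8 = 44.5449
β = Cov / Var(R_m) = 52.8130 / 44.5449 = 1.1856
MRP = 6.79% − 2.19% = 4.60%
E(R) = R_f + β × MRP = 2.19% + 1.1856 × 4.60% = 7.64%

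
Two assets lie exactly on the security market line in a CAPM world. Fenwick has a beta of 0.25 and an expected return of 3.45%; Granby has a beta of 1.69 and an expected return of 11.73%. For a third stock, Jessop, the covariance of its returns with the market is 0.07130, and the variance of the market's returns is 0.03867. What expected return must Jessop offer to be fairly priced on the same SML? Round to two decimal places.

12.61%

MRP = (11.73% − 3.45%) / (1.69 − 0.25) = 5.7500%
R_f = 3.45% − 0.25 × 5.7500% = 2.0125%
β_Jessop = Cov / Var(R_m) = 0.07130 / 0.03867 = 1.8438
E(R_Jessop) = R_f + β × MRP = 2.0125% + 1.8438 × 5.7500% = 12.61%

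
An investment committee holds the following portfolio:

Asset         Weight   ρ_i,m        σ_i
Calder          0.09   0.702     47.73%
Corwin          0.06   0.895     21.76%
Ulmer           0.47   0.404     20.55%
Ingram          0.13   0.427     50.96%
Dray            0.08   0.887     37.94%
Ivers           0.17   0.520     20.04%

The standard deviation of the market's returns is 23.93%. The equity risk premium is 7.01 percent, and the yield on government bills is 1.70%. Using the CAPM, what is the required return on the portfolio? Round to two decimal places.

β_Calder = 0.702 × 47.73% / 23.93% = 1.4002
β_Corwin = 0.895 × 21.76% / 23.93% = 0.8138
β_Ulmer = 0.404 × 20.55% / 23.93% = 0.3469
β_Ingram = 0.427 × 50.96% / 23.93% = 0.9093
β_Dray = 0.887 × 37.94% / 23.93% = 1.4063
β_Ivers = 0.520 × 20.04% / 23.93% = 0.4355
β_P = Σ w_i β_i = 0.09×1.4002 + 0.06×0.8138 + 0.47×0.3469 + 0.13×0.9093 + 0.08×1.4063 + 0.17×0.4355 = 0.6426
E(R_P) = R_f + β_P × MRP = 1.70% + 0.6426 × 7.01% = 6.20%

6.20%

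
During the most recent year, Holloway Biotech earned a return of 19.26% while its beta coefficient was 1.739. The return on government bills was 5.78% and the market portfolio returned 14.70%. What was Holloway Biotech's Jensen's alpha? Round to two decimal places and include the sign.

Market excess return = 14.70% − 5.78% = 8.92%
CAPM benchmark = R_f + β(R_m − R_f) = 5.78% + 1.739 × 8.92% = 21.29188%
α = actual − benchmark = 19.26% − 21.29188% = -2.03%

-2.03%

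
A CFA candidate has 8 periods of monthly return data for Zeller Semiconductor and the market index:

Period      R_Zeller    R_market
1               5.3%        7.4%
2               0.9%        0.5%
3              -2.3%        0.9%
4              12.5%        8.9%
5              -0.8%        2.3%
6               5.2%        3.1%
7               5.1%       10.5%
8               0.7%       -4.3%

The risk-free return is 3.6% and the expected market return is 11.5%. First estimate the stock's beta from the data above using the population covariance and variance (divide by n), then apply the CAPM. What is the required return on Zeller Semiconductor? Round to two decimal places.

8.96%

Mean R_i = (5.3 + 0.9 − 2.3 + 12.5 − 0.8 + 5.2 + 5.1 + 0.7) / 8 = 3.3250%
Mean R_m = (7.4 + 0.5 + 0.9 + 8.9 + 2.3 + 3.1 + 10.5 − 4.3) / 8 = 3.6625%
Σ(R_i − R̄_i)(R_m − R̄_m) = 116.2475  ⇒  Cov = 116.2475 / 8 = 14.5309
Σ(R_m − R̄_m)² = 171.3588  ⇒  Var(R_m) = 171.3588 / 8 = 21.4199
β = Cov / Var(R_m) = 14.5309 / 21.4199 = 0.6784
MRP = 11.5% − 3.6% = 7.90%
E(R) = R_f + β × MRP = 3.6% + 0.6784 × 7.9% = 8.96%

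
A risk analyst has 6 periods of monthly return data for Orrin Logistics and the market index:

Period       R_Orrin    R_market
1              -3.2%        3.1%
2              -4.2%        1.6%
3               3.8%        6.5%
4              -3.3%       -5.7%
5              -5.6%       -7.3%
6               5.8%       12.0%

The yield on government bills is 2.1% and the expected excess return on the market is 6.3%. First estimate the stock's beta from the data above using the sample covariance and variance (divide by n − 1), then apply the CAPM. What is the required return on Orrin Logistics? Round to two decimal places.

Mean R_i = (-3.2 − 4.2 + 3.8 − 3.3 − 5.6 + 5.8) / 6 = -1.1167%
Mean R_m = (3.1 + 1.6 + 6.5 − 5.7 − 7.3 + 12.0) / 6 = 1.7000%
Σ(R_i − R̄_i)(R_m − R̄_m) = 148.7400  ⇒  Cov = 148.7400 / 5 = 29.7480
Σ(R_m − R̄_m)² = 266.8600  ⇒  Var(R_m) = 266.8600 / 5 = 53.3720
β = Cov / Var(R_m) = 29.7480 / 53.3720 = 0.5574
E(R) = R_f + β × MRP = 2.1% + 0.5574 × 6.3% = 5.61%

5.61%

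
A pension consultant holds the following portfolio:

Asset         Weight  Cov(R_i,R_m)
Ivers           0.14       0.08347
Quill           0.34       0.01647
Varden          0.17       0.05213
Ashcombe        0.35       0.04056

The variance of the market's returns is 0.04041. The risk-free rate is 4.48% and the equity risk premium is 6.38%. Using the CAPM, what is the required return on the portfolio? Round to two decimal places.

β_Ivers = 0.08347 / 0.04041 = 2.0656
β_Quill = 0.01647 / 0.04041 = 0.4076
β_Varden = 0.05213 / 0.04041 = 1.2900
β_Ashcombe = 0.04056 / 0.04041 = 1.0037
β_P = Σ w_i β_i = 0.14×2.0656 + 0.34×0.4076 + 0.17×1.2900 + 0.35×1.0037 = 0.9984
E(R_P) = R_f + β_P × MRP = 4.48% + 0.9984 × 6.38% = 10.85%

10.85%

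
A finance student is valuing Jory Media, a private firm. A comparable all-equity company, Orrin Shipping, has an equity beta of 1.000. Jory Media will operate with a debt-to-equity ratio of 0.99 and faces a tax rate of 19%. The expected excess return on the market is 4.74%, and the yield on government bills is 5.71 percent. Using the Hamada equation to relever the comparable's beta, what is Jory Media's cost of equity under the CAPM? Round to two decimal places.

14.25%

β_L = β_U × [1 + (1 − t)(D/E)] = 1.000 × [1 + (1 − 0.19) × 0.99]
    = 1.000 × [1 + 0.81 × 0.99] = 1.000 × 1.8019 = 1.8019
E(R) = R_f + β_L × MRP = 5.71% + 1.8019 × 4.74% = 14.25%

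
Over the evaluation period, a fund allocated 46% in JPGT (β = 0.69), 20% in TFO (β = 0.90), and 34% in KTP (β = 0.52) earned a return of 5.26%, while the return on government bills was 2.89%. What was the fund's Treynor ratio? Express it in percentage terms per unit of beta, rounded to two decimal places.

β_P = 0.46×0.69 + 0.20×0.90 + 0.34×0.52 = 0.6742
Treynor = (R_P − R_f) / β_P = (5.26% − 2.89%) / 0.6742 = 2.37% / 0.6742 = 3.52%

3.52%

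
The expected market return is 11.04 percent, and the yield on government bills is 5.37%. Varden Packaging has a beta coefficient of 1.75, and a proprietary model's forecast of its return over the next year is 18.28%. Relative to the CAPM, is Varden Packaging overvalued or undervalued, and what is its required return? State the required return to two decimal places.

MRP = 11.04% − 5.37% = 5.67%
Required return = R_f + β·MRP = 5.37% + 1.75 × 5.67% = 15.29%
Forecast 18.28% > required 15.29% → the stock plots above the SML → undervalued.

Undervalued; required return 15.29%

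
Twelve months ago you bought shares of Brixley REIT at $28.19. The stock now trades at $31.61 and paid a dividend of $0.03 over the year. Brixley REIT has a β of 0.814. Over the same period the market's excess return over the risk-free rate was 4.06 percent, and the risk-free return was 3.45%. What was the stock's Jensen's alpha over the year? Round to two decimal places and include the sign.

+5.48%

Realised HPR = (P1 + D1 − P0) / P0 = (31.61 + 0.03 − 28.19) / 28.19 = 3.45 / 28.19 = 12.2384%
CAPM required = R_f + β·MRP = 3.45% + 0.814 × 4.06% = 6.75484%
α = realised − required = 12.2384% − 6.75484% = +5.48%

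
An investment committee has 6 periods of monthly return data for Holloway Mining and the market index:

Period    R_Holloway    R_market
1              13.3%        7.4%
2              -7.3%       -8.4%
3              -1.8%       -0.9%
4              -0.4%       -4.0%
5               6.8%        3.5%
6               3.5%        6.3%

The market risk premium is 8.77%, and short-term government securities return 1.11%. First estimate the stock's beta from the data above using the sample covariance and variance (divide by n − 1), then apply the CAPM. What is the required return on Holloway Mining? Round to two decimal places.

Mean R_i = (13.3 − 7.3 − 1.8 − 0.4 + 6.8 + 3.5) / 6 = 2.3500%
Mean R_m = (7.4 − 8.4 − 0.9 − 4.0 + 3.5 + 6.3) / 6 = 0.6500%
Σ(R_i − R̄_i)(R_m − R̄_m) = 199.6450  ⇒  Cov = 199.6450 / 5 = 39.9290
Σ(R_m − R̄_m)² = 191.5350  ⇒  Var(R_m) = 191.5350 / 5 = 38.3070
β = Cov / Var(R_m) = 39.9290 / 38.3070 = 1.0423
E(R) = R_f + β × MRP = 1.11% + 1.0423 × 8.77% = 10.25%

10.25%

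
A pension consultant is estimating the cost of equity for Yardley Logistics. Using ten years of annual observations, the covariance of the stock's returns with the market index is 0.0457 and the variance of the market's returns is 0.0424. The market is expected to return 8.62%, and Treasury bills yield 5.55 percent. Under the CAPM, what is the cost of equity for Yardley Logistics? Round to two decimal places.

β = Cov(R_i, R_m) / Var(R_m) = 0.0457 / 0.0424 = 1.0778
MRP = 8.62% − 5.55% = 3.07%
E(R) = R_f + β × MRP = 5.55% + 1.0778 × 3.07% = 8.86%

8.86%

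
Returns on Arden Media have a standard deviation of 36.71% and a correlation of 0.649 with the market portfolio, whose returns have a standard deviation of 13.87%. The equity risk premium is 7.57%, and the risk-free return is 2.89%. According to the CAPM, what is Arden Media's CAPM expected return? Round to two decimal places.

15.89%

β = ρ × σ_i / σ_m = 0.649 × 36.71% / 13.87% = 1.7177
E(R) = 2.89% + 1.7177 × 7.57% = 15.89%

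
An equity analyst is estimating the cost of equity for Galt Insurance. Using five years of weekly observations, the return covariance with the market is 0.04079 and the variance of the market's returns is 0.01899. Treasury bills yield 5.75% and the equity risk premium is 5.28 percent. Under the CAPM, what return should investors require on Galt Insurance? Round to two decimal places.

17.09%

β = Cov(R_i, R_m) / Var(R_m) = 0.04079 / 0.01899 = 2.1480
E(R) = R_f + β × MRP = 5.75% + 2.1480 × 5.28% = 17.09%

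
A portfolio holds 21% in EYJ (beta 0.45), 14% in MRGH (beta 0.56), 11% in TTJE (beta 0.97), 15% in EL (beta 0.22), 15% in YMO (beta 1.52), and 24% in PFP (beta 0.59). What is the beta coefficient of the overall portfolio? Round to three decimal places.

β_P = Σ w_i β_i = 0.21×0.45 + 0.14×0.56 + 0.11×0.97 + 0.15×0.22 + 0.15×1.52 + 0.24×0.59 = 0.6822

0.682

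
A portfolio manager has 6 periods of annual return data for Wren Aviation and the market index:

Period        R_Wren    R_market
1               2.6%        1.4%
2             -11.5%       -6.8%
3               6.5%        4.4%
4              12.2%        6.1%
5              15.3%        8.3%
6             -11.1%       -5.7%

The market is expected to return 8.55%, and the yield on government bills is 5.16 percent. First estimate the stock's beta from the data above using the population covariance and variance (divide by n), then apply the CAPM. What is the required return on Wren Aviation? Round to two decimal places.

Mean R_i = (2.6 − 11.5 + 6.5 + 12.2 + 15.3 − 11.1) / 6 = 2.3333%
Mean R_m = (1.4 − 6.8 + 4.4 + 6.1 + 8.3 − 5.7) / 6 = 1.2833%
Σ(R_i − R̄_i)(R_m − R̄_m) = 357.1533  ⇒  Cov = 357.1533 / 6 = 59.5256
Σ(R_m − R̄_m)² = 196.2683  ⇒  Var(R_m) = 196.2683 / 6 = 32.7114
β = Cov / Var(R_m) = 59.5256 / 32.7114 = 1.8197
MRP = 8.55% − 5.16% = 3.39%
E(R) = R_f + β × MRP = 5.16% + 1.8197 × 3.39% = 11.33%

11.33%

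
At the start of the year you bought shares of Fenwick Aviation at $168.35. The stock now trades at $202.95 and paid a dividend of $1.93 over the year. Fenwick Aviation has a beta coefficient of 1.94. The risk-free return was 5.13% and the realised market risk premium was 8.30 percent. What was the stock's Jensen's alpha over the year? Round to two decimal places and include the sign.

Realised HPR = (P1 + D1 − P0) / P0 = (202.95 + 1.93 − 168.35) / 168.35 = 36.53 / 168.35 = 21.6988%
CAPM required = R_f + β·MRP = 5.13% + 1.94 × 8.30% = 21.2320%
α = realised − required = 21.6988% − 21.2320% = +0.47%

+0.47%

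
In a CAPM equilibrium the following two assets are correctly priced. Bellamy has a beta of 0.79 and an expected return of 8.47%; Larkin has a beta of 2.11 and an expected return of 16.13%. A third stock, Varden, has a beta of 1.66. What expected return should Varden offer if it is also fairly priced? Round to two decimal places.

MRP (SML slope) = (16.13% − 8.47%) / (2.11 − 0.79) = 7.66% / 1.32 = 5.8030%
R_f (intercept) = 8.47% − 0.79 × 5.8030% = 3.8856%
E(R_Varden) = R_f + β × MRP = 3.8856% + 1.66 × 5.8030% = 13.52%

13.52%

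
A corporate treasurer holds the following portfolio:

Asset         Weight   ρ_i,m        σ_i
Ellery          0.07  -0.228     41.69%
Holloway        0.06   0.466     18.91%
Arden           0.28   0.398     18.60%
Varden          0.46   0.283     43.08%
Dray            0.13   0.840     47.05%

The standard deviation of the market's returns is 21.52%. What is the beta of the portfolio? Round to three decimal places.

0.589

β_Ellery = -0.228 × 41.69% / 21.52% = -0.4417
β_Holloway = 0.466 × 18.91% / 21.52% = 0.4095
β_Arden = 0.398 × 18.60% / 21.52% = 0.3440
β_Varden = 0.283 × 43.08% / 21.52% = 0.5665
β_Dray = 0.840 × 47.05% / 21.52% = 1.8365
β_P = Σ w_i β_i = 0.07×-0.4417 + 0.06×0.4095 + 0.28×0.3440 + 0.46×0.5665 + 0.13×1.8365 = 0.5893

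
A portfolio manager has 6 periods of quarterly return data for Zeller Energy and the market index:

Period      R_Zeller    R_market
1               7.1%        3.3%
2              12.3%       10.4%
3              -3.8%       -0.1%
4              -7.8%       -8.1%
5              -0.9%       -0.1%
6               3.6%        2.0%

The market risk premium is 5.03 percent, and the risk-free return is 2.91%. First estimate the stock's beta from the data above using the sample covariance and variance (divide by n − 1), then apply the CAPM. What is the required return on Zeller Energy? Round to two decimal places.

8.77%

Mean R_i = (7.1 + 12.3 − 3.8 − 7.8 − 0.9 + 3.6) / 6 = 1.7500%
Mean R_m = (3.3 + 10.4 − 0.1 − 8.1 − 0.1 + 2.0) / 6 = 1.2333%
Σ(R_i − R̄_i)(R_m − R̄_m) = 209.2500  ⇒  Cov = 209.2500 / 5 = 41.8500
Σ(R_m − R̄_m)² = 179.5533  ⇒  Var(R_m) = 179.5533 / 5 = 35.9107
β = Cov / Var(R_m) = 41.8500 / 35.9107 = 1.1654
E(R) = R_f + β × MRP = 2.91% + 1.1654 × 5.03% = 8.77%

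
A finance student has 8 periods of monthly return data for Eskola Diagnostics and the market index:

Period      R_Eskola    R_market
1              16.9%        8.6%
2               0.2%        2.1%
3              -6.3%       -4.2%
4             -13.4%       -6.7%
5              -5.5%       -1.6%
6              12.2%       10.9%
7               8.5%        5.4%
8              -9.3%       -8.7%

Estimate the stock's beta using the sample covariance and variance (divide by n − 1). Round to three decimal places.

Mean R_i = (16.9 + 0.2 − 6.3 − 13.4 − 5.5 + 12.2 + 8.5 − 9.3) / 8 = 0.4125%
Mean R_m = (8.6 + 2.1 − 4.2 − 6.7 − 1.6 + 10.9 + 5.4 − 8.7) / 8 = 0.7250%
Σ(R_i − R̄_i)(R_m − R̄_m) = 528.1975  ⇒  Cov = 528.1975 / 7 = 75.4568
Σ(R_m − R̄_m)² = 362.9150  ⇒  Var(R_m) = 362.9150 / 7 = 51.8450
β = Cov / Var(R_m) = 75.4568 / 51.8450 = 1.4554

1.455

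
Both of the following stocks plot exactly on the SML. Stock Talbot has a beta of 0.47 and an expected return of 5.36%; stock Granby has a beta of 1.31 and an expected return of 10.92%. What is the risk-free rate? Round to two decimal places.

2.25%

Both satisfy E(R) = R_f + β·MRP, so the slope of the SML is
MRP = (10.92% − 5.36%) / (1.31 − 0.47) = 5.56% / 0.84 = 6.6190%
R_f = E(R_Talbot) − β_Talbot·MRP = 5.36% − 0.47 × 6.6190% = 2.2491%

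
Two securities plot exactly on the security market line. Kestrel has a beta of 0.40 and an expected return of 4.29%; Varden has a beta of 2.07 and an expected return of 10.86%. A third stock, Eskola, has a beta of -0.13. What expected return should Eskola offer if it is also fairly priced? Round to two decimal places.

2.20%

MRP (SML slope) = (10.86% − 4.29%) / (2.07 − 0.40) = 6.57% / 1.67 = 3.9341%
R_f (intercept) = 4.29% − 0.40 × 3.9341% = 2.7164%
E(R_Eskola) = R_f + β × MRP = 2.7164% + -0.13 × 3.9341% = 2.20%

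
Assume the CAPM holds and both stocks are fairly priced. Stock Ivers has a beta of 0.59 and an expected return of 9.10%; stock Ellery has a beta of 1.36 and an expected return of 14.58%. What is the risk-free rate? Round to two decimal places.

Both satisfy E(R) = R_f + β·MRP, so the slope of the SML is
MRP = (14.58% − 9.10%) / (1.36 − 0.59) = 5.48% / 0.77 = 7.1169%
R_f = E(R_Ivers) − β_Ivers·MRP = 9.10% − 0.59 × 7.1169% = 4.9010%

4.90%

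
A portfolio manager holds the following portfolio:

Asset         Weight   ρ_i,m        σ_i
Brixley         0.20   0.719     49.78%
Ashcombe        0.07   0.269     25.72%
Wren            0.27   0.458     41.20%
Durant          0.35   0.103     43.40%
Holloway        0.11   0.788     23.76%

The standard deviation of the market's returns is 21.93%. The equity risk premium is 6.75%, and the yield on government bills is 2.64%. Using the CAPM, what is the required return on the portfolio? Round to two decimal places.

7.68%

β_Brixley = 0.719 × 49.78% / 21.93% = 1.6321
β_Ashcombe = 0.269 × 25.72% / 21.93% = 0.3155
β_Wren = 0.458 × 41.20% / 21.93% = 0.8604
β_Durant = 0.103 × 43.40% / 21.93% = 0.2038
β_Holloway = 0.788 × 23.76% / 21.93% = 0.8538
β_P = Σ w_i β_i = 0.20×1.6321 + 0.07×0.3155 + 0.27×0.8604 + 0.35×0.2038 + 0.11×0.8538 = 0.7461
E(R_P) = R_f + β_P × MRP = 2.64% + 0.7461 × 6.75% = 7.68%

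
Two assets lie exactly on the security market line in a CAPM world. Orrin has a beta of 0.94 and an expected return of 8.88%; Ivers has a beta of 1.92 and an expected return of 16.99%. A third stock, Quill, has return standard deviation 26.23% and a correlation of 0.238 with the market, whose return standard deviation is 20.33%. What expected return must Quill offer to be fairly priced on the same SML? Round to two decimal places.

3.64%

MRP = (16.99% − 8.88%) / (1.92 − 0.94) = 8.2755%
R_f = 8.88% − 0.94 × 8.2755% = 1.1010%
β_Quill = ρ·σ_i/σ_m = 0.238 × 26.23 / 20.33 = 0.3071
E(R_Quill) = R_f + β × MRP = 1.1010% + 0.3071 × 8.2755% = 3.64%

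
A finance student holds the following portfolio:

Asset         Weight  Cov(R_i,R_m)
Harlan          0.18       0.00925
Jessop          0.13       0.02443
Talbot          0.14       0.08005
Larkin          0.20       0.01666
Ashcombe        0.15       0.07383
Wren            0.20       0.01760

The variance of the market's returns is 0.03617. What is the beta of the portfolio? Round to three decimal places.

β_Harlan = 0.00925 / 0.03617 = 0.2557
β_Jessop = 0.02443 / 0.03617 = 0.6754
β_Talbot = 0.08005 / 0.03617 = 2.2132
β_Larkin = 0.01666 / 0.03617 = 0.4606
β_Ashcombe = 0.07383 / 0.03617 = 2.0412
β_Wren = 0.01760 / 0.03617 = 0.4866
β_P = Σ w_i β_i = 0.18×0.2557 + 0.13×0.6754 + 0.14×2.2132 + 0.20×0.4606 + 0.15×2.0412 + 0.20×0.4866 = 0.9393

0.939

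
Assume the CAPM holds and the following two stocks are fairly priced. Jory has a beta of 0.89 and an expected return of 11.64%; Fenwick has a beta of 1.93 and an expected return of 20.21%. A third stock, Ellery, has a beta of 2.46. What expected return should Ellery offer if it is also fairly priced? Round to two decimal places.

24.58%

MRP (SML slope) = (20.21% − 11.64%) / (1.93 − 0.89) = 8.57% / 1.04 = 8.2404%
R_f (intercept) = 11.64% − 0.89 × 8.2404% = 4.3060%
E(R_Ellery) = R_f + β × MRP = 4.3060% + 2.46 × 8.2404% = 24.58%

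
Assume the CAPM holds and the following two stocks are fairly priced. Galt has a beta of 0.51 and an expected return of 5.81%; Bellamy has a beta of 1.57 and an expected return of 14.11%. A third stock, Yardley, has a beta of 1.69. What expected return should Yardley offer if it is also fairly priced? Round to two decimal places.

15.05%

MRP (SML slope) = (14.11% − 5.81%) / (1.57 − 0.51) = 8.30% / 1.06 = 7.8302%
R_f (intercept) = 5.81% − 0.51 × 7.8302% = 1.8166%
E(R_Yardley) = R_f + β × MRP = 1.8166% + 1.69 × 7.8302% = 15.05%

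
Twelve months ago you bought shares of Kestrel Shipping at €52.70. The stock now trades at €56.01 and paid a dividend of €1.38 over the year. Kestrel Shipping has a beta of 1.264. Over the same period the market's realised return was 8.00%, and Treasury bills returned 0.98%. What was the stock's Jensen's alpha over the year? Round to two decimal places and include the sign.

-0.95%

Realised HPR = (P1 + D1 − P0) / P0 = (56.01 + 1.38 − 52.70) / 52.70 = 4.69 / 52.70 = 8.8994%
MRP = 8.00% − 0.98% = 7.02%
CAPM required = R_f + β·MRP = 0.98% + 1.264 × 7.02% = 9.85328%
α = realised − required = 8.8994% − 9.85328% = -0.95%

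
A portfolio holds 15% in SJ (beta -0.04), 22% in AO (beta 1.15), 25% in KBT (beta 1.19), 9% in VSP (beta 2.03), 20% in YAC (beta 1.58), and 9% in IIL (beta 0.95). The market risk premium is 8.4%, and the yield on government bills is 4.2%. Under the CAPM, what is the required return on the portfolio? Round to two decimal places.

β_P = Σ w_i β_i = 0.15×-0.04 + 0.22×1.15 + 0.25×1.19 + 0.09×2.03 + 0.20×1.58 + 0.09×0.95 = 1.1287
E(R_P) = R_f + β_P × MRP = 4.2% + 1.1287 × 8.4% = 13.68%

13.68%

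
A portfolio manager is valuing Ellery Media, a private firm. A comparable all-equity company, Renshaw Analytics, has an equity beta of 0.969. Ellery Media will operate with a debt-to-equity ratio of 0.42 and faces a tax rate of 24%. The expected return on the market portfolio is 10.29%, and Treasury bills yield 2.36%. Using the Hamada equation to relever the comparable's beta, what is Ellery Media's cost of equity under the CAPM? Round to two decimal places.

β_L = β_U × [1 + (1 − t)(D/E)] = 0.969 × [1 + (1 − 0.24) × 0.42]
    = 0.969 × [1 + 0.76 × 0.42] = 0.969 × 1.3192 = 1.2783
MRP = 10.29% − 2.36% = 7.93%
E(R) = R_f + β_L × MRP = 2.36% + 1.2783 × 7.93% = 12.50%

12.50%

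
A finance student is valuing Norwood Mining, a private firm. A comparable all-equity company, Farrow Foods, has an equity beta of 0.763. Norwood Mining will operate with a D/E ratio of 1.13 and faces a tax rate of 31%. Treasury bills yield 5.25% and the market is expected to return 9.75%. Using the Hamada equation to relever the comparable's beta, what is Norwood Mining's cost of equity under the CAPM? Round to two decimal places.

β_L = β_U × [1 + (1 − t)(D/E)] = 0.763 × [1 + (1 − 0.31) × 1.13]
    = 0.763 × [1 + 0.69 × 1.13] = 0.763 × 1.7797 = 1.3579
MRP = 9.75% − 5.25% = 4.50%
E(R) = R_f + β_L × MRP = 5.25% + 1.3579 × 4.50% = 11.36%

11.36%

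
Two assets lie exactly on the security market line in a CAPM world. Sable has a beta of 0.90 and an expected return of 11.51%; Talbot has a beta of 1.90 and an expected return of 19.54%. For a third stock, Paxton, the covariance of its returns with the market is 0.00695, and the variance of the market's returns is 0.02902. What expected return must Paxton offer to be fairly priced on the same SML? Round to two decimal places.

MRP = (19.54% − 11.51%) / (1.90 − 0.90) = 8.0300%
R_f = 11.51% − 0.90 × 8.0300% = 4.2830%
β_Paxton = Cov / Var(R_m) = 0.00695 / 0.02902 = 0.2395
E(R_Paxton) = R_f + β × MRP = 4.2830% + 0.2395 × 8.0300% = 6.21%

6.21%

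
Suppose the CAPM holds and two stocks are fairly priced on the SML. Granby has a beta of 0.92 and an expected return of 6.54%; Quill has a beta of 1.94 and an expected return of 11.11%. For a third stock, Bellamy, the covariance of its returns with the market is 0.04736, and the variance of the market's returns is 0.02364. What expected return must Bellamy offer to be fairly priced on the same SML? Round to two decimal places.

11.39%

MRP = (11.11% − 6.54%) / (1.94 − 0.92) = 4.4804%
R_f = 6.54% − 0.92 × 4.4804% = 2.4180%
β_Bellamy = Cov / Var(R_m) = 0.04736 / 0.02364 = 2.0034
E(R_Bellamy) = R_f + β × MRP = 2.4180% + 2.0034 × 4.4804% = 11.39%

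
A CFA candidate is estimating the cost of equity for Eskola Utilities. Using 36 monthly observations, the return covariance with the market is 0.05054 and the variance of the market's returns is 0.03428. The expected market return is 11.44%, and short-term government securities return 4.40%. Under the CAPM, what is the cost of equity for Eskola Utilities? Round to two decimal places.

β = Cov(R_i, R_m) / Var(R_m) = 0.05054 / 0.03428 = 1.4743
MRP = 11.44% − 4.40% = 7.04%
E(R) = R_f + β × MRP = 4.40% + 1.4743 × 7.04% = 14.78%

14.78%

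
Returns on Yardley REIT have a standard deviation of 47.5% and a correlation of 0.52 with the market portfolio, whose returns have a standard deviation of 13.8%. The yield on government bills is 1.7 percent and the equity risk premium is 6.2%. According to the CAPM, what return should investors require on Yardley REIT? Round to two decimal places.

β = ρ × σ_i / σ_m = 0.52 × 47.5% / 13.8% = 1.7899
E(R) = 1.7% + 1.7899 × 6.2% = 12.80%

12.80%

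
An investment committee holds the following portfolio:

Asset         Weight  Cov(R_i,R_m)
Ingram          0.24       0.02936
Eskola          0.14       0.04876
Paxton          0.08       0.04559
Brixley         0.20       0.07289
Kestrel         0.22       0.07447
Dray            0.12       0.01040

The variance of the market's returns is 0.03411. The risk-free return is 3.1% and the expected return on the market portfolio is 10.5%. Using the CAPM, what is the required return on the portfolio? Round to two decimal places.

13.89%

β_Ingram = 0.02936 / 0.03411 = 0.8607
β_Eskola = 0.04876 / 0.03411 = 1.4295
β_Paxton = 0.04559 / 0.03411 = 1.3366
β_Brixley = 0.07289 / 0.03411 = 2.1369
β_Kestrel = 0.07447 / 0.03411 = 2.1832
β_Dray = 0.01040 / 0.03411 = 0.3049
β_P = Σ w_i β_i = 0.24×0.8607 + 0.14×1.4295 + 0.08×1.3366 + 0.20×2.1369 + 0.22×2.1832 + 0.12×0.3049 = 1.4579
MRP = 10.5% − 3.1% = 7.40%
E(R_P) = R_f + β_P × MRP = 3.1% + 1.4579 × 7.4% = 13.89%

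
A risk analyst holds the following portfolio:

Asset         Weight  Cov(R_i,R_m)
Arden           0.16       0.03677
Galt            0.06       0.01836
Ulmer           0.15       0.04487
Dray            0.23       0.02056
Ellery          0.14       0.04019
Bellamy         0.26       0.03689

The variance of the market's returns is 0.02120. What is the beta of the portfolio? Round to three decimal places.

1.588

β_Arden = 0.03677 / 0.02120 = 1.7344
β_Galt = 0.01836 / 0.02120 = 0.8660
β_Ulmer = 0.04487 / 0.02120 = 2.1165
β_Dray = 0.02056 / 0.02120 = 0.9698
β_Ellery = 0.04019 / 0.02120 = 1.8958
β_Bellamy = 0.03689 / 0.02120 = 1.7401
β_P = Σ w_i β_i = 0.16×1.7344 + 0.06×0.8660 + 0.15×2.1165 + 0.23×0.9698 + 0.14×1.8958 + 0.26×1.7401 = 1.5878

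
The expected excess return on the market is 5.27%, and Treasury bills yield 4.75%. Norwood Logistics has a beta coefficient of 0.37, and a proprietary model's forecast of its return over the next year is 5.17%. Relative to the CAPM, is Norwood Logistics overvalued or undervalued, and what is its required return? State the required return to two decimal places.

Overvalued; required return 6.70%

Required return = R_f + β·MRP = 4.75% + 0.37 × 5.27% = 6.70%
Forecast 5.17% < required 6.70% → the stock plots below the SML → overvalued.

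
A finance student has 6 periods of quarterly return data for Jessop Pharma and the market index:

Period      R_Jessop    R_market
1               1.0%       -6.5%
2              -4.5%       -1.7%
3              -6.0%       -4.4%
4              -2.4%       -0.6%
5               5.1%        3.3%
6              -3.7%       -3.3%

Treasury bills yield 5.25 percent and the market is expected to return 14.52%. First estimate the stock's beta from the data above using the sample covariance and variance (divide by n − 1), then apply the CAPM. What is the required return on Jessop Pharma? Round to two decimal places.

10.87%

Mean R_i = (1.0 − 4.5 − 6.0 − 2.4 + 5.1 − 3.7) / 6 = -1.7500%
Mean R_m = (-6.5 − 1.7 − 4.4 − 0.6 + 3.3 − 3.3) / 6 = -2.2000%
Σ(R_i − R̄_i)(R_m − R̄_m) = 34.9300  ⇒  Cov = 34.9300 / 5 = 6.9860
Σ(R_m − R̄_m)² = 57.6000  ⇒  Var(R_m) = 57.6000 / 5 = 11.5200
β = Cov / Var(R_m) = 6.9860 / 11.5200 = 0.6064
MRP = 14.52% − 5.25% = 9.27%
E(R) = R_f + β × MRP = 5.25% + 0.6064 × 9.27% = 10.87%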